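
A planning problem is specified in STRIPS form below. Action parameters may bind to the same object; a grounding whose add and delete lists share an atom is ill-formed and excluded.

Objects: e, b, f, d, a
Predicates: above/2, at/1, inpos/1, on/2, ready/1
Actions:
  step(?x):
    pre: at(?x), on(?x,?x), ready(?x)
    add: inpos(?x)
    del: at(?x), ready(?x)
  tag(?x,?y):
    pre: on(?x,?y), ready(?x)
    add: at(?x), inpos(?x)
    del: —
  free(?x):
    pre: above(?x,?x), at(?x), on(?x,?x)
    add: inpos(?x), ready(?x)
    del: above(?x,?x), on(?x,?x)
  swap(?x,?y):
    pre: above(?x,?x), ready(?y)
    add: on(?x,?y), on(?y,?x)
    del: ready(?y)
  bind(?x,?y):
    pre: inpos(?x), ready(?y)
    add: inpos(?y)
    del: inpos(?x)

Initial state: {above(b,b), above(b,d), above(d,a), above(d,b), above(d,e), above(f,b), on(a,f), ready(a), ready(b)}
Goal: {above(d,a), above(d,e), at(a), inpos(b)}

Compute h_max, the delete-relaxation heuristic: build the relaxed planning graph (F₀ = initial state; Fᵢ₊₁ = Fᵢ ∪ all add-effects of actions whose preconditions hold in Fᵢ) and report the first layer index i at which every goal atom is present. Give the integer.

2

F0 = init (9 atoms)
F1 = F0 ∪ {at(a), inpos(a), on(a,b), on(b,a), on(b,b)}  (14 atoms)
F2 = F1 ∪ {at(b), inpos(b)}  (16 atoms)
goal ⊆ F2  ⇒  h_max = 2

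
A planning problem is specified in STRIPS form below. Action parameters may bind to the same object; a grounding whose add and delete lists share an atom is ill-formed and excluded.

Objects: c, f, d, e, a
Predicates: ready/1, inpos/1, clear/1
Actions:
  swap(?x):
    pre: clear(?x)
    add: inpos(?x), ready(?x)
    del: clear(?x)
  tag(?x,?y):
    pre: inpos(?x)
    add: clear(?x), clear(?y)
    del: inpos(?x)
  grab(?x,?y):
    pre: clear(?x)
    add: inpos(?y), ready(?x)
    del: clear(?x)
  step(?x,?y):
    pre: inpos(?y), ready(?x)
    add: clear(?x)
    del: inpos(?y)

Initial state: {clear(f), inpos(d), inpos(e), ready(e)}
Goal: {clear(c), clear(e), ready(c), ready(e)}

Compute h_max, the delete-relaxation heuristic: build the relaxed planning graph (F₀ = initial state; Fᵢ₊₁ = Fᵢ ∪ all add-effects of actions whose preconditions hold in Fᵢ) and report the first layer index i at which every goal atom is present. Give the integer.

2

F0 = init (4 atoms)
F1 = F0 ∪ {clear(a), clear(c), clear(d), clear(e), inpos(a), inpos(c), inpos(f), ready(f)}  (12 atoms)
F2 = F1 ∪ {ready(a), ready(c), ready(d)}  (15 atoms)
goal ⊆ F2  ⇒  h_max = 2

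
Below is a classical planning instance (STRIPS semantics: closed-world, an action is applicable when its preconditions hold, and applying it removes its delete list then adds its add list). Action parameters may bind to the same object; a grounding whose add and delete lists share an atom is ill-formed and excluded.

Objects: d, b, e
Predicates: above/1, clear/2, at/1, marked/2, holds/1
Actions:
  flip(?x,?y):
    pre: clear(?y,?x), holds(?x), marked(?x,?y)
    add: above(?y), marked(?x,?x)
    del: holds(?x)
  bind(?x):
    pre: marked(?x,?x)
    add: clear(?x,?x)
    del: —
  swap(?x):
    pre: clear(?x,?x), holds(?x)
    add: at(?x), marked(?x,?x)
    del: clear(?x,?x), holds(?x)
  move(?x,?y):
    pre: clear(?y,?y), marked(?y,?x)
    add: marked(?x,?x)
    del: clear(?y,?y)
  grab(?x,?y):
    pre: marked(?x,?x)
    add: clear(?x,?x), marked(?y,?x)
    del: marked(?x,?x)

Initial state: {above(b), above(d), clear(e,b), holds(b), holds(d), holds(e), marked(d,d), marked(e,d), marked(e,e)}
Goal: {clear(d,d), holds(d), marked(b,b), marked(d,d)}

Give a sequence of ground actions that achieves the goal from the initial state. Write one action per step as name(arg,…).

bind(d); grab(e,b); flip(b,e)

1. bind(d)  →  {above(b), above(d), clear(d,d), clear(e,b), holds(b), holds(d), holds(e), marked(d,d), marked(e,d), marked(e,e)}
2. grab(e,b)  →  {above(b), above(d), clear(d,d), clear(e,b), clear(e,e), holds(b), holds(d), holds(e), marked(b,e), marked(d,d), marked(e,d)}
3. flip(b,e)  →  {above(b), above(d), above(e), clear(d,d), clear(e,b), clear(e,e), holds(d), holds(e), marked(b,b), marked(b,e), marked(d,d), marked(e,d)}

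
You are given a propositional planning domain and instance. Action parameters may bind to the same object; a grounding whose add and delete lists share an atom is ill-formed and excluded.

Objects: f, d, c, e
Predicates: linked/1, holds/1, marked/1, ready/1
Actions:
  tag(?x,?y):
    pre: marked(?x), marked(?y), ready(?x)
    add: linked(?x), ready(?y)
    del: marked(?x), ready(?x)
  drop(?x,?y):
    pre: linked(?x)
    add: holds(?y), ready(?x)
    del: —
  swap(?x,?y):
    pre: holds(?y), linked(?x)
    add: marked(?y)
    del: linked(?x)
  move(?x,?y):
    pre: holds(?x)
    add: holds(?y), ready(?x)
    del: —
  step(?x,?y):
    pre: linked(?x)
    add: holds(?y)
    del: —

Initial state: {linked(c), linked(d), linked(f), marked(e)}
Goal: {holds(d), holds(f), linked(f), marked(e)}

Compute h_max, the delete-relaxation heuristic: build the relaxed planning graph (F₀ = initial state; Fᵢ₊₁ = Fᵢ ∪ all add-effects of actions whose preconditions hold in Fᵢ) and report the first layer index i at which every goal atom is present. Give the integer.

1

F0 = init (4 atoms)
F1 = F0 ∪ {holds(c), holds(d), holds(e), holds(f), ready(c), ready(d), ready(f)}  (11 atoms)
goal ⊆ F1  ⇒  h_max = 1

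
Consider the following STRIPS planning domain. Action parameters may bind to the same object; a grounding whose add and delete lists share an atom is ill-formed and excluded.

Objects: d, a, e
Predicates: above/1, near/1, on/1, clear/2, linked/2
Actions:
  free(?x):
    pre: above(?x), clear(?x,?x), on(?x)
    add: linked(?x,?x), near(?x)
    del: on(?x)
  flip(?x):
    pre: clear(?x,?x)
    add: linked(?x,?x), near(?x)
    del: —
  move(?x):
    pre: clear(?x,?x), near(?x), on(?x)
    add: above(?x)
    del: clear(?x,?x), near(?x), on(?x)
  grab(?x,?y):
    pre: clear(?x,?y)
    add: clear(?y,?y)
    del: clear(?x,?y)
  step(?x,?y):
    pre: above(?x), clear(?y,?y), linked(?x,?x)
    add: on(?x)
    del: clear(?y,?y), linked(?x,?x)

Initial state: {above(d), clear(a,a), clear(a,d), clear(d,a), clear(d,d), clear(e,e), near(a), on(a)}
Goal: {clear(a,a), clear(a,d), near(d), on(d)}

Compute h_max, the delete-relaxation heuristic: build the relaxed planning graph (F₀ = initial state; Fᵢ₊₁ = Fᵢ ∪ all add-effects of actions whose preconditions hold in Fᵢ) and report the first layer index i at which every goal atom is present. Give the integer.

2

F0 = init (8 atoms)
F1 = F0 ∪ {above(a), linked(a,a), linked(d,d), linked(e,e), near(d), near(e)}  (14 atoms)
F2 = F1 ∪ {on(d)}  (15 atoms)
goal ⊆ F2  ⇒  h_max = 2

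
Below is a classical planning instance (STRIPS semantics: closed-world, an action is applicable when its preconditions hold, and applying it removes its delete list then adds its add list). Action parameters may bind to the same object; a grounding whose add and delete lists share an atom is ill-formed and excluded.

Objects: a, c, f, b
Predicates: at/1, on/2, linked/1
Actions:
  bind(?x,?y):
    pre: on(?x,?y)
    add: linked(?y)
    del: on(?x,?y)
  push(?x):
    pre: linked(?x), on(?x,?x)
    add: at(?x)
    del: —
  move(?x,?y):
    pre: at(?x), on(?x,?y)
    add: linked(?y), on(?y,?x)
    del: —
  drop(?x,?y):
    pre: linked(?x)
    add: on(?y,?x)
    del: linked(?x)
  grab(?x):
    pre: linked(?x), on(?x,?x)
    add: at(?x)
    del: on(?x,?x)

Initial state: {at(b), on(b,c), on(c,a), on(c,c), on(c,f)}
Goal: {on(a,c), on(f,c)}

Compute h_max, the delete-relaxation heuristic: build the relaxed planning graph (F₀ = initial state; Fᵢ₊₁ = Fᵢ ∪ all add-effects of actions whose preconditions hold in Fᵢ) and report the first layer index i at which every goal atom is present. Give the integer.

2

F0 = init (5 atoms)
F1 = F0 ∪ {linked(a), linked(c), linked(f), on(c,b)}  (9 atoms)
F2 = F1 ∪ {at(c), linked(b), on(a,a), on(a,c), on(a,f), on(b,a), on(b,f), on(f,a), on(f,c), on(f,f)}  (19 atoms)
goal ⊆ F2  ⇒  h_max = 2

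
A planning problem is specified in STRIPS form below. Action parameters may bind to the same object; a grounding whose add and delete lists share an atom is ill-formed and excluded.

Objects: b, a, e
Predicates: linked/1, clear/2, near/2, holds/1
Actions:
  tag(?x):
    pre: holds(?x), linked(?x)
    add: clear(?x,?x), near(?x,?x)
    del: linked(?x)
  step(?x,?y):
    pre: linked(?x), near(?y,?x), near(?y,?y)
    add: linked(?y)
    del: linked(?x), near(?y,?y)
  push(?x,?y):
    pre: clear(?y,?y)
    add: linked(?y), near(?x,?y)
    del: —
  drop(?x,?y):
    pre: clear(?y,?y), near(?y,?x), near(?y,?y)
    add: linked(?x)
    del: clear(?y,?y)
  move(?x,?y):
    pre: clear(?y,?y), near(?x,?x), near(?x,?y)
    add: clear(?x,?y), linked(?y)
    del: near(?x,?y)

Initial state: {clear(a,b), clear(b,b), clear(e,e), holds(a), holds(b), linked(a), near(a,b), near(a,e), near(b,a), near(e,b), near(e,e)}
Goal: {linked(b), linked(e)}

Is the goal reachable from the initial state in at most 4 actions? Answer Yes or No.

1. push(b,b)  →  {clear(a,b), clear(b,b), clear(e,e), holds(a), holds(b), linked(a), linked(b), near(a,b), near(a,e), near(b,a), near(b,b), near(e,b), near(e,e)}
2. push(b,e)  →  {clear(a,b), clear(b,b), clear(e,e), holds(a), holds(b), linked(a), linked(b), linked(e), near(a,b), near(a,e), near(b,a), near(b,b), near(b,e), near(e,b), near(e,e)}
optimal plan length = 2; 2 ≤ 4

Yes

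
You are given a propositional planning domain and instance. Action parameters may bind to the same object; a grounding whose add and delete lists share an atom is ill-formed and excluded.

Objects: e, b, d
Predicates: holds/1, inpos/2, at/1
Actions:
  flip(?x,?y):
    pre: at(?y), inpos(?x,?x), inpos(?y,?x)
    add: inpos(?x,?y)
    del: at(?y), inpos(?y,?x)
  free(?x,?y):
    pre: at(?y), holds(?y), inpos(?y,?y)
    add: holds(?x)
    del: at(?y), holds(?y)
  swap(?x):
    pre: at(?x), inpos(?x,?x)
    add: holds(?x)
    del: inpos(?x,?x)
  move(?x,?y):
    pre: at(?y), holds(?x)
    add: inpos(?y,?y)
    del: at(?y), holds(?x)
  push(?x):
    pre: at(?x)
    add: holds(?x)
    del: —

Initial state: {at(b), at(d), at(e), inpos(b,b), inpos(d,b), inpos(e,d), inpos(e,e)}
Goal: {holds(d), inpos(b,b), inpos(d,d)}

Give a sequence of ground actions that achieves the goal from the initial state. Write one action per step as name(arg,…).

swap(e); push(d); move(e,d)

1. swap(e)  →  {at(b), at(d), at(e), holds(e), inpos(b,b), inpos(d,b), inpos(e,d)}
2. push(d)  →  {at(b), at(d), at(e), holds(d), holds(e), inpos(b,b), inpos(d,b), inpos(e,d)}
3. move(e,d)  →  {at(b), at(e), holds(d), inpos(b,b), inpos(d,b), inpos(d,d), inpos(e,d)}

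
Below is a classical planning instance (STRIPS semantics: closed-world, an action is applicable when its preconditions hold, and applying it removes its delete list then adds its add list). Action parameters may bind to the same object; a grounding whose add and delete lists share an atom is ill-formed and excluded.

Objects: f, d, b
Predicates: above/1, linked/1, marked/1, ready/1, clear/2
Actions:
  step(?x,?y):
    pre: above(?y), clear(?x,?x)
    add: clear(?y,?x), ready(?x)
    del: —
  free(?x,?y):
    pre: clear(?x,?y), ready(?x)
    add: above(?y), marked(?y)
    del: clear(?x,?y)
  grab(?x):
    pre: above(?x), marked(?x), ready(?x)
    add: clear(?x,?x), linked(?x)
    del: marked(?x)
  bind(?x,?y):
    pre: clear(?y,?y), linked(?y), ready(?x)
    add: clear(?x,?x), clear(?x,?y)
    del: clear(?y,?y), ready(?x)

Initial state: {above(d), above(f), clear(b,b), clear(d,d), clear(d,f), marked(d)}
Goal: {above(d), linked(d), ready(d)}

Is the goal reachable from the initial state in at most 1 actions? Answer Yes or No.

No

1. step(d,f)  →  {above(d), above(f), clear(b,b), clear(d,d), clear(d,f), clear(f,d), marked(d), ready(d)}
2. grab(d)  →  {above(d), above(f), clear(b,b), clear(d,d), clear(d,f), clear(f,d), linked(d), ready(d)}
optimal plan length = 2; 2 > 1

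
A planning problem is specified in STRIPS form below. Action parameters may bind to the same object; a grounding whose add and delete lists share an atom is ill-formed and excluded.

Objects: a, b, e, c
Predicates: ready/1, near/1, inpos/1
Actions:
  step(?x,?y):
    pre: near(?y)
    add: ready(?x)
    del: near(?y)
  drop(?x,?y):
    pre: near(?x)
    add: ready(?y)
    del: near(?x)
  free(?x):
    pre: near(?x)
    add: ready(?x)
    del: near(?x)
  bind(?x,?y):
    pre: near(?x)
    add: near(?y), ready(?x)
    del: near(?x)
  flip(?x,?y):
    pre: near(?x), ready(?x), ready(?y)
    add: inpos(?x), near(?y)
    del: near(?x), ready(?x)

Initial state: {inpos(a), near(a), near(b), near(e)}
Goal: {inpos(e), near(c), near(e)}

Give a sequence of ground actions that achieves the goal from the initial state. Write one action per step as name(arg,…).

1. step(e,a)  →  {inpos(a), near(b), near(e), ready(e)}
2. bind(b,c)  →  {inpos(a), near(c), near(e), ready(b), ready(e)}
3. flip(e,b)  →  {inpos(a), inpos(e), near(b), near(c), ready(b)}
4. bind(b,e)  →  {inpos(a), inpos(e), near(c), near(e), ready(b)}

step(e,a); bind(b,c); flip(e,b); bind(b,e)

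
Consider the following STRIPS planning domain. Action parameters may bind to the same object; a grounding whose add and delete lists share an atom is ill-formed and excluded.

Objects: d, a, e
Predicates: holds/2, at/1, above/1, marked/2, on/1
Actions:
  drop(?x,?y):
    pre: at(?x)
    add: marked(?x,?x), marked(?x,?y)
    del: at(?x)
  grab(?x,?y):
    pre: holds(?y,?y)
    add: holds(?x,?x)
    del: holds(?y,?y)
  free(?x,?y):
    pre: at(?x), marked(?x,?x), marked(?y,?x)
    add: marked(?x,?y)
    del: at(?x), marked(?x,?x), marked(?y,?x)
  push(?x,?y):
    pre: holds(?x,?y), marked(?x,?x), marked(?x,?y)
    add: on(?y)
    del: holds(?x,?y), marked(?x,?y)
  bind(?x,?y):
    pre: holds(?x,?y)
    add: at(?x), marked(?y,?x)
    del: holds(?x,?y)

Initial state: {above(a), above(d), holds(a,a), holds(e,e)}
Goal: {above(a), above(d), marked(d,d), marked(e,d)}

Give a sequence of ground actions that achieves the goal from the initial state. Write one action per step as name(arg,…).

grab(d,a); bind(d,d); bind(e,e); drop(e,d)

1. grab(d,a)  →  {above(a), above(d), holds(d,d), holds(e,e)}
2. bind(d,d)  →  {above(a), above(d), at(d), holds(e,e), marked(d,d)}
3. bind(e,e)  →  {above(a), above(d), at(d), at(e), marked(d,d), marked(e,e)}
4. drop(e,d)  →  {above(a), above(d), at(d), marked(d,d), marked(e,d), marked(e,e)}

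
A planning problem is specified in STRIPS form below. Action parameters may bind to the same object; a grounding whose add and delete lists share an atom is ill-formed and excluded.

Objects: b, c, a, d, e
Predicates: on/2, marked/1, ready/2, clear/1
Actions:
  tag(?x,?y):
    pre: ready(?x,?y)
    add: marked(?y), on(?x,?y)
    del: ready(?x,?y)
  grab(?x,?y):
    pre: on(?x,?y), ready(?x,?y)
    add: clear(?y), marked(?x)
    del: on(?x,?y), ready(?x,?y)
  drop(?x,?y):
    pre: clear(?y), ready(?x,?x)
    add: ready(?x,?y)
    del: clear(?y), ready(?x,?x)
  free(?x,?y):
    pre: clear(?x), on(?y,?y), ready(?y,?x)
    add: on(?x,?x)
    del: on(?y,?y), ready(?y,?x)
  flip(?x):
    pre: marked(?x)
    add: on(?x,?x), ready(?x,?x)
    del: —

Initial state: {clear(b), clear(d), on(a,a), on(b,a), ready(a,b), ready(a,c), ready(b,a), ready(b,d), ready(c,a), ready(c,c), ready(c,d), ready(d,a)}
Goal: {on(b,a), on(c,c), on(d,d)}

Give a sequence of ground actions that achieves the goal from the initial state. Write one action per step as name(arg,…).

tag(b,d); tag(c,c); flip(d)

1. tag(b,d)  →  {clear(b), clear(d), marked(d), on(a,a), on(b,a), on(b,d), ready(a,b), ready(a,c), ready(b,a), ready(c,a), ready(c,c), ready(c,d), ready(d,a)}
2. tag(c,c)  →  {clear(b), clear(d), marked(c), marked(d), on(a,a), on(b,a), on(b,d), on(c,c), ready(a,b), ready(a,c), ready(b,a), ready(c,a), ready(c,d), ready(d,a)}
3. flip(d)  →  {clear(b), clear(d), marked(c), marked(d), on(a,a), on(b,a), on(b,d), on(c,c), on(d,d), ready(a,b), ready(a,c), ready(b,a), ready(c,a), ready(c,d), ready(d,a), ready(d,d)}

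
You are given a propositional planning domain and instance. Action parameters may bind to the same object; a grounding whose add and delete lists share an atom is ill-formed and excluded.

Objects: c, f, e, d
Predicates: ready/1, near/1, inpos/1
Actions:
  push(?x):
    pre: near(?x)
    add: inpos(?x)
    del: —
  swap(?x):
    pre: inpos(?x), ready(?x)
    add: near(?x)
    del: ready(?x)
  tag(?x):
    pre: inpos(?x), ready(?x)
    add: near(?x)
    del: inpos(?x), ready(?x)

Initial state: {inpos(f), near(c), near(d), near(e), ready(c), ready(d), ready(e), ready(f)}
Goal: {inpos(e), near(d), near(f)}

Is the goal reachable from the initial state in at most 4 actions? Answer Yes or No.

Yes

1. push(e)  →  {inpos(e), inpos(f), near(c), near(d), near(e), ready(c), ready(d), ready(e), ready(f)}
2. swap(f)  →  {inpos(e), inpos(f), near(c), near(d), near(e), near(f), ready(c), ready(d), ready(e)}
optimal plan length = 2; 2 ≤ 4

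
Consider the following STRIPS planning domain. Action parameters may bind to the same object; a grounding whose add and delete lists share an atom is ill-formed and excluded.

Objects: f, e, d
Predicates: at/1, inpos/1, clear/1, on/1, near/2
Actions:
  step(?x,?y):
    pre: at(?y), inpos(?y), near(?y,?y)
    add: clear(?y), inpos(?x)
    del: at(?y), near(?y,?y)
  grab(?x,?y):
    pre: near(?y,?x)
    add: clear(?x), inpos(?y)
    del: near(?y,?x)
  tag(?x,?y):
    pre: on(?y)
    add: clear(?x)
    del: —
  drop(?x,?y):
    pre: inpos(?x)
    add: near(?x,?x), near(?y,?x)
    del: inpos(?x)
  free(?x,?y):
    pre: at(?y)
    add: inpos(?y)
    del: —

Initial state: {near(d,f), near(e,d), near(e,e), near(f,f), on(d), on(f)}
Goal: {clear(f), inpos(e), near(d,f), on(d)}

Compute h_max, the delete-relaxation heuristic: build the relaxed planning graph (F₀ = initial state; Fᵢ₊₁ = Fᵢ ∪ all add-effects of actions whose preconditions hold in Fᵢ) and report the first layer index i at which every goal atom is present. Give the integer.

1

F0 = init (6 atoms)
F1 = F0 ∪ {clear(d), clear(e), clear(f), inpos(d), inpos(e), inpos(f)}  (12 atoms)
goal ⊆ F1  ⇒  h_max = 1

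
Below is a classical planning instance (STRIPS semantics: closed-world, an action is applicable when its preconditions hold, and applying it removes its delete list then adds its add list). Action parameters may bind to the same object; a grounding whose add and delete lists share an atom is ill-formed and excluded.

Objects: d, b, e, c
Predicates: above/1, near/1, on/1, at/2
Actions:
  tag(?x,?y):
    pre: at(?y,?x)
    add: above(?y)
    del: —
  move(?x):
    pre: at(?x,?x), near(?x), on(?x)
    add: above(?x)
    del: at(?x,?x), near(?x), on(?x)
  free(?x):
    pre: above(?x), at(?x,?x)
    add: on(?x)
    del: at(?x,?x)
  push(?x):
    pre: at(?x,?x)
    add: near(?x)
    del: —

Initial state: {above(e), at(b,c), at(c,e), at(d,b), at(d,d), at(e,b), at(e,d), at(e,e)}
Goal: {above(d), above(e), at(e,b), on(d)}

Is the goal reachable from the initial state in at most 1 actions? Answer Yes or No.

1. tag(d,d)  →  {above(d), above(e), at(b,c), at(c,e), at(d,b), at(d,d), at(e,b), at(e,d), at(e,e)}
2. free(d)  →  {above(d), above(e), at(b,c), at(c,e), at(d,b), at(e,b), at(e,d), at(e,e), on(d)}
optimal plan length = 2; 2 > 1

No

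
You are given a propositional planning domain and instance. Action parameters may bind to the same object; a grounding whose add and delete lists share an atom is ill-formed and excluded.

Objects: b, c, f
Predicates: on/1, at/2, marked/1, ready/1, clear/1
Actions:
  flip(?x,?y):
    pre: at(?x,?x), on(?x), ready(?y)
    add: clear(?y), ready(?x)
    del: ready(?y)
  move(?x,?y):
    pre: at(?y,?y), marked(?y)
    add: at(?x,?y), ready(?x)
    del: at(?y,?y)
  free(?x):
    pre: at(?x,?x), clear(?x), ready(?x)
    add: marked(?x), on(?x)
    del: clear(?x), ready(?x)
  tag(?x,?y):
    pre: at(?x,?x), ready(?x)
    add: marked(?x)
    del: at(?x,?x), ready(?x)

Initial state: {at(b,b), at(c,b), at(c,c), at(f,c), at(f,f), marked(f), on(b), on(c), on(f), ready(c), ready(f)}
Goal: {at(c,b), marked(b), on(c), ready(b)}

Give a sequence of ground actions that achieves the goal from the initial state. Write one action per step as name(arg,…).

1. flip(b,c)  →  {at(b,b), at(c,b), at(c,c), at(f,c), at(f,f), clear(c), marked(f), on(b), on(c), on(f), ready(b), ready(f)}
2. tag(b,b)  →  {at(c,b), at(c,c), at(f,c), at(f,f), clear(c), marked(b), marked(f), on(b), on(c), on(f), ready(f)}
3. move(b,f)  →  {at(b,f), at(c,b), at(c,c), at(f,c), clear(c), marked(b), marked(f), on(b), on(c), on(f), ready(b), ready(f)}

flip(b,c); tag(b,b); move(b,f)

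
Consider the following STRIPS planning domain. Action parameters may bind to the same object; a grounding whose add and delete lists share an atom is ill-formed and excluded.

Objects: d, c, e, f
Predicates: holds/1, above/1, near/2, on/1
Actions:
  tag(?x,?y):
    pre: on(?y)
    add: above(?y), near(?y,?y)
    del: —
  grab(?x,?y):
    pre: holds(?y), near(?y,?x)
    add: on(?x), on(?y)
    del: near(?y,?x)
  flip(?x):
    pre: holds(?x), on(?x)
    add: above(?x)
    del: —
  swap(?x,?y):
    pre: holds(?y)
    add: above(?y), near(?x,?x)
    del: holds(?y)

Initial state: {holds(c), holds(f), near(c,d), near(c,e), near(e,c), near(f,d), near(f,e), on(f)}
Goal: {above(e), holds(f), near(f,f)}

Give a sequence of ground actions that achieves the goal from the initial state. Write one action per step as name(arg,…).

tag(d,f); grab(e,c); tag(d,e)

1. tag(d,f)  →  {above(f), holds(c), holds(f), near(c,d), near(c,e), near(e,c), near(f,d), near(f,e), near(f,f), on(f)}
2. grab(e,c)  →  {above(f), holds(c), holds(f), near(c,d), near(e,c), near(f,d), near(f,e), near(f,f), on(c), on(e), on(f)}
3. tag(d,e)  →  {above(e), above(f), holds(c), holds(f), near(c,d), near(e,c), near(e,e), near(f,d), near(f,e), near(f,f), on(c), on(e), on(f)}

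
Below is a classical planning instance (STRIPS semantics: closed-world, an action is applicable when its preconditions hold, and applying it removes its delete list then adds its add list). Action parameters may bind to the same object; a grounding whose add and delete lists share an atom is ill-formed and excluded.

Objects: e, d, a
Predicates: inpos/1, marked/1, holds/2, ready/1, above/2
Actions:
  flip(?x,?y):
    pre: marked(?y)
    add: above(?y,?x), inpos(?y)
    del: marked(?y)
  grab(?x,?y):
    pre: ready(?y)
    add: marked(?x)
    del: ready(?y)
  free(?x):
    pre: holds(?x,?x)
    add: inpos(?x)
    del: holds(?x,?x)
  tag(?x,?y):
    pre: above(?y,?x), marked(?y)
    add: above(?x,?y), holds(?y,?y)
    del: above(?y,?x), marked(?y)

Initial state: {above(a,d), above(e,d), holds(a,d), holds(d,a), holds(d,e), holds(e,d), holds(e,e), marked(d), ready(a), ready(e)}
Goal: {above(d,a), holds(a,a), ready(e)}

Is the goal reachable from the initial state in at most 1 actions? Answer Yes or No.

1. grab(a,a)  →  {above(a,d), above(e,d), holds(a,d), holds(d,a), holds(d,e), holds(e,d), holds(e,e), marked(a), marked(d), ready(e)}
2. tag(d,a)  →  {above(d,a), above(e,d), holds(a,a), holds(a,d), holds(d,a), holds(d,e), holds(e,d), holds(e,e), marked(d), ready(e)}
optimal plan length = 2; 2 > 1

No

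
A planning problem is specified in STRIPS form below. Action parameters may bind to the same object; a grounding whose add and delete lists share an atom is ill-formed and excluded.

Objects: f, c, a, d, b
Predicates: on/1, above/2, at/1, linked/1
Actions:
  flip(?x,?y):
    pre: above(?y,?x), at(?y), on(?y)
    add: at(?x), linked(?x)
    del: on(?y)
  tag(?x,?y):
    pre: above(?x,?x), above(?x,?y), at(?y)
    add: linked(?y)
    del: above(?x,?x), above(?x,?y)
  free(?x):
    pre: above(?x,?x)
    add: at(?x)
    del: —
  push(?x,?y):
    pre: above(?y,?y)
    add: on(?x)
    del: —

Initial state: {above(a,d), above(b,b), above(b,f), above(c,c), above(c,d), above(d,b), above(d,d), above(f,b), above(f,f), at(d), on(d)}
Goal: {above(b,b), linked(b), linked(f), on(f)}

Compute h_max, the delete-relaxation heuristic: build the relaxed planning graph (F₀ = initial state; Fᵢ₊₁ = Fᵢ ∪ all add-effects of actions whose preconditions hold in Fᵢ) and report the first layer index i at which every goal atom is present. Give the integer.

2

F0 = init (11 atoms)
F1 = F0 ∪ {at(b), at(c), at(f), linked(b), linked(d), on(a), on(b), on(c), on(f)}  (20 atoms)
F2 = F1 ∪ {linked(c), linked(f)}  (22 atoms)
goal ⊆ F2  ⇒  h_max = 2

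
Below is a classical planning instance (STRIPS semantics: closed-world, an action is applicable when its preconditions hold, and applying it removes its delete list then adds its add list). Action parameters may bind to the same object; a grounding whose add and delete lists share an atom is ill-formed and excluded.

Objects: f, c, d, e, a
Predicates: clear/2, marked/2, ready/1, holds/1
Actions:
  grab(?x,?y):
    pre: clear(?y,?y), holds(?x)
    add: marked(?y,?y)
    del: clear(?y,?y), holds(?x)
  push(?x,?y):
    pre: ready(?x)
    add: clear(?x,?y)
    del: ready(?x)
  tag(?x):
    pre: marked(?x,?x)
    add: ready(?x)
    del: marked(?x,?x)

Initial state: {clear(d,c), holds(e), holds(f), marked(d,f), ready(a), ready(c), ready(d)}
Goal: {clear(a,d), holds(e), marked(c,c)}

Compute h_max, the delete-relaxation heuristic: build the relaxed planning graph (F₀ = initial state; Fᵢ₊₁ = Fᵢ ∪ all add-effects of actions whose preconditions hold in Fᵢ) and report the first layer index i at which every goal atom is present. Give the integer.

F0 = init (7 atoms)
F1 = F0 ∪ {clear(a,a), clear(a,c), clear(a,d), clear(a,e), clear(a,f), clear(c,a), clear(c,c), clear(c,d), clear(c,e), clear(c,f), clear(d,a), clear(d,d), clear(d,e), clear(d,f)}  (21 atoms)
F2 = F1 ∪ {marked(a,a), marked(c,c), marked(d,d)}  (24 atoms)
goal ⊆ F2  ⇒  h_max = 2

2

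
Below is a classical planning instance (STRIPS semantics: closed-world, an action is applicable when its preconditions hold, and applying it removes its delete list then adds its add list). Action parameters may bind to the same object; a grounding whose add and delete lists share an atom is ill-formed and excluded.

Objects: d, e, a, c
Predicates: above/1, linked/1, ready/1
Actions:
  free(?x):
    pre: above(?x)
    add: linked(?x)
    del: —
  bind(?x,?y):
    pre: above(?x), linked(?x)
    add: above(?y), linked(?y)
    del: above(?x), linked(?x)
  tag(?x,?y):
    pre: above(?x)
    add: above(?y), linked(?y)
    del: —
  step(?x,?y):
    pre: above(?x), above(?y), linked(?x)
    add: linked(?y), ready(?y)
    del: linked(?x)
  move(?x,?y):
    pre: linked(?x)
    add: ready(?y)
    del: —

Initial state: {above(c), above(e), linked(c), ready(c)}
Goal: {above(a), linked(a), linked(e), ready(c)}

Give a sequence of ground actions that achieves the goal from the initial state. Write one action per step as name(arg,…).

free(e); bind(c,a)

1. free(e)  →  {above(c), above(e), linked(c), linked(e), ready(c)}
2. bind(c,a)  →  {above(a), above(e), linked(a), linked(e), ready(c)}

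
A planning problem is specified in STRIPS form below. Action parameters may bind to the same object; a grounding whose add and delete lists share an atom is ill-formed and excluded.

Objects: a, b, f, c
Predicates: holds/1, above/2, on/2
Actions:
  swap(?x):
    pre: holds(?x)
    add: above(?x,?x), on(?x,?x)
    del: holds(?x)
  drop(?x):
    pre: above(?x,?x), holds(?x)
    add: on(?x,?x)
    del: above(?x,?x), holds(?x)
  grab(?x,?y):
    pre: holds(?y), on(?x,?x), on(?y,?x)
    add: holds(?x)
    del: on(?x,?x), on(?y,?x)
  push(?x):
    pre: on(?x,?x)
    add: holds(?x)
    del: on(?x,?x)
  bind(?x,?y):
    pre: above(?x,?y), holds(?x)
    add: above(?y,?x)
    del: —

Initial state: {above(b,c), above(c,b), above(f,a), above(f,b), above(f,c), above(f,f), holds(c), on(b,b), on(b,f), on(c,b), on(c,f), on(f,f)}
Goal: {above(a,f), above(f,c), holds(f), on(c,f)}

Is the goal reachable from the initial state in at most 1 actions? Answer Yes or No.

No

1. push(f)  →  {above(b,c), above(c,b), above(f,a), above(f,b), above(f,c), above(f,f), holds(c), holds(f), on(b,b), on(b,f), on(c,b), on(c,f)}
2. bind(f,a)  →  {above(a,f), above(b,c), above(c,b), above(f,a), above(f,b), above(f,c), above(f,f), holds(c), holds(f), on(b,b), on(b,f), on(c,b), on(c,f)}
optimal plan length = 2; 2 > 1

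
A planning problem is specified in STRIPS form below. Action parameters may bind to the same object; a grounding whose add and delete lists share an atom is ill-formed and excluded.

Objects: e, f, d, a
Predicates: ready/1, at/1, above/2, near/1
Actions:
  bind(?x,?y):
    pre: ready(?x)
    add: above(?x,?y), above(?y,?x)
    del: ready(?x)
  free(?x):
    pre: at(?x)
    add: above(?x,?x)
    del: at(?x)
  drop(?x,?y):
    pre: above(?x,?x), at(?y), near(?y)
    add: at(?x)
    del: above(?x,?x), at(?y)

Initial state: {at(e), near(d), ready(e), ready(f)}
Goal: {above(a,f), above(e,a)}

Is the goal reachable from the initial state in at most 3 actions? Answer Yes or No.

Yes

1. bind(e,a)  →  {above(a,e), above(e,a), at(e), near(d), ready(f)}
2. bind(f,a)  →  {above(a,e), above(a,f), above(e,a), above(f,a), at(e), near(d)}
optimal plan length = 2; 2 ≤ 3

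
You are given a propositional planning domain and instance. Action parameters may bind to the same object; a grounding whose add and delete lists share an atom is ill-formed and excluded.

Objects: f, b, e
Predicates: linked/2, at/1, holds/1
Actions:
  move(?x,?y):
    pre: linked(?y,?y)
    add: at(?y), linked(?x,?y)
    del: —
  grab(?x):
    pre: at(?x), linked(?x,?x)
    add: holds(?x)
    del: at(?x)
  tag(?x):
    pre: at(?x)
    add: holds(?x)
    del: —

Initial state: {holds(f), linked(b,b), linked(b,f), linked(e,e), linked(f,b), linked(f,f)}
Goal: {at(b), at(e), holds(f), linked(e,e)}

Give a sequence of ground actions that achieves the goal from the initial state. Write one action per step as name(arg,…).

1. move(f,b)  →  {at(b), holds(f), linked(b,b), linked(b,f), linked(e,e), linked(f,b), linked(f,f)}
2. move(f,e)  →  {at(b), at(e), holds(f), linked(b,b), linked(b,f), linked(e,e), linked(f,b), linked(f,e), linked(f,f)}

move(f,b); move(f,e)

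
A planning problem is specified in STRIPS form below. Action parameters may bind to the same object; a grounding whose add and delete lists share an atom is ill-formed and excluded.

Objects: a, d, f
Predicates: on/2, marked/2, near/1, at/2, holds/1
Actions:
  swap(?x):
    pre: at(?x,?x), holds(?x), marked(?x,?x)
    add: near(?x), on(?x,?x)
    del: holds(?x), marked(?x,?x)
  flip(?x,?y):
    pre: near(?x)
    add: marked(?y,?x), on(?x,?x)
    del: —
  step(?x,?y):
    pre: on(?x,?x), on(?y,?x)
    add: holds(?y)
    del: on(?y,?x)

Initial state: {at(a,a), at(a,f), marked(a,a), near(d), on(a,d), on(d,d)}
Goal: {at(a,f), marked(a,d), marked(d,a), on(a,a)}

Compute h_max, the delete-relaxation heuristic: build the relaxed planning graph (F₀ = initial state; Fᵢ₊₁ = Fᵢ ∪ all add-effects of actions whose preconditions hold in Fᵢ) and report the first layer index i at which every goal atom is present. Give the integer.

3

F0 = init (6 atoms)
F1 = F0 ∪ {holds(a), holds(d), marked(a,d), marked(d,d), marked(f,d)}  (11 atoms)
F2 = F1 ∪ {near(a), on(a,a)}  (13 atoms)
F3 = F2 ∪ {marked(d,a), marked(f,a)}  (15 atoms)
goal ⊆ F3  ⇒  h_max = 3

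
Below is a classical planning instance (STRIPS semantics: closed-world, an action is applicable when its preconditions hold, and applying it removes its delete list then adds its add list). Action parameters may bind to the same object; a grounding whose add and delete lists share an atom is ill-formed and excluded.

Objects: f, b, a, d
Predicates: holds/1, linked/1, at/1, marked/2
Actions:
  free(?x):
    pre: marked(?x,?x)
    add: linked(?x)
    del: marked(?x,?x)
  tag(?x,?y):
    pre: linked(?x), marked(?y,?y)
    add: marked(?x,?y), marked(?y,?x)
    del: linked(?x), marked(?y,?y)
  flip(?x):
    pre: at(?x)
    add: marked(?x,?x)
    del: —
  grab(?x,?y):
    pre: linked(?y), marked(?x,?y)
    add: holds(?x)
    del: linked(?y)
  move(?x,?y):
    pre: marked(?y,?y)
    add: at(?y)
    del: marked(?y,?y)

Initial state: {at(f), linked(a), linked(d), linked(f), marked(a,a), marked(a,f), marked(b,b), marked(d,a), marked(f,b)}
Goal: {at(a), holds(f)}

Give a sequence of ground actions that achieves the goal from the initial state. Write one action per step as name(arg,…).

free(b); grab(f,b); move(f,a)

1. free(b)  →  {at(f), linked(a), linked(b), linked(d), linked(f), marked(a,a), marked(a,f), marked(d,a), marked(f,b)}
2. grab(f,b)  →  {at(f), holds(f), linked(a), linked(d), linked(f), marked(a,a), marked(a,f), marked(d,a), marked(f,b)}
3. move(f,a)  →  {at(a), at(f), holds(f), linked(a), linked(d), linked(f), marked(a,f), marked(d,a), marked(f,b)}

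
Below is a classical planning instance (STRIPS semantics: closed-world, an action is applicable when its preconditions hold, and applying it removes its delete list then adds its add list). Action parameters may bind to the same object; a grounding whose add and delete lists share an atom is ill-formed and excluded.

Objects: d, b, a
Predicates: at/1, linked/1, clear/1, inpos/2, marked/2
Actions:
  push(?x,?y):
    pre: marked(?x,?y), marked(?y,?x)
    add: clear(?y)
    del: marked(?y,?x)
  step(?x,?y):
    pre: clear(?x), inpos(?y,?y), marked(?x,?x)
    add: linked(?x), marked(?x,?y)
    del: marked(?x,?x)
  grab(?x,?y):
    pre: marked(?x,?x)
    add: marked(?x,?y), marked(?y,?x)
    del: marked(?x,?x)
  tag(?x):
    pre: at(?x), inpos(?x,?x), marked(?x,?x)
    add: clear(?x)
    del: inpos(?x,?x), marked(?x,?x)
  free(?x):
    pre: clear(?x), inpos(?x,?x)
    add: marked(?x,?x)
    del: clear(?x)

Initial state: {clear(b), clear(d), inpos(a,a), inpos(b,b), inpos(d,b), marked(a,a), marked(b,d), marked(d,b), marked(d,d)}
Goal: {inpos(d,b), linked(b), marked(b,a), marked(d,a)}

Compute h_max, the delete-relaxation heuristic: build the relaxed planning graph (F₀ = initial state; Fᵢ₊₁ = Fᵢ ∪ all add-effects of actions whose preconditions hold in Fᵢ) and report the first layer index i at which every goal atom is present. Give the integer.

F0 = init (9 atoms)
F1 = F0 ∪ {clear(a), linked(d), marked(a,b), marked(a,d), marked(b,a), marked(b,b), marked(d,a)}  (16 atoms)
F2 = F1 ∪ {linked(a), linked(b)}  (18 atoms)
goal ⊆ F2  ⇒  h_max = 2

2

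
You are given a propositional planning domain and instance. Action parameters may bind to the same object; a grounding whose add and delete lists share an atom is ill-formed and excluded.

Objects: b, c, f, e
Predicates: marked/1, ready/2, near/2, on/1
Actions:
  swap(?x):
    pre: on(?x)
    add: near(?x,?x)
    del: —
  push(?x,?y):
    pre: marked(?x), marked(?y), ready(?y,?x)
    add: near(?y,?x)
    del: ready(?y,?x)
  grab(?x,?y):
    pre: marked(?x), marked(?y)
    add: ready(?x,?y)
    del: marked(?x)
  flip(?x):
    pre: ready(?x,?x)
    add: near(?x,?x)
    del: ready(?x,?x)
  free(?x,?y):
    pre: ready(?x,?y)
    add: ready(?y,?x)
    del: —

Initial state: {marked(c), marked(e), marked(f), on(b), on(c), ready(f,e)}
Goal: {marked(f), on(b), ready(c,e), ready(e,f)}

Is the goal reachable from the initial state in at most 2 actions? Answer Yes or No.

Yes

1. grab(c,e)  →  {marked(e), marked(f), on(b), on(c), ready(c,e), ready(f,e)}
2. grab(e,f)  →  {marked(f), on(b), on(c), ready(c,e), ready(e,f), ready(f,e)}
optimal plan length = 2; 2 ≤ 2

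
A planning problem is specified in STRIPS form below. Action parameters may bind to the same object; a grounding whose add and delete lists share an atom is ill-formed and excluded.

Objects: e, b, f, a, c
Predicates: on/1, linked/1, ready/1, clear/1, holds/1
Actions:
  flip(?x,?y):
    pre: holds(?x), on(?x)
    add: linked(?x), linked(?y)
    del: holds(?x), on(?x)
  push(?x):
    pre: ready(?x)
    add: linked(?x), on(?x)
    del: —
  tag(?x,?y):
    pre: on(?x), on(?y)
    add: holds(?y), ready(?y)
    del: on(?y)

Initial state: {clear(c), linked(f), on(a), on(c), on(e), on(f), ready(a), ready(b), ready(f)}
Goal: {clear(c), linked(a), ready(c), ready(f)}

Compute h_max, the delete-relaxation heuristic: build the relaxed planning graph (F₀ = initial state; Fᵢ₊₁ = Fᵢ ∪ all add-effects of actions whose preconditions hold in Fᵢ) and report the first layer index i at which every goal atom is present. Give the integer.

1

F0 = init (9 atoms)
F1 = F0 ∪ {holds(a), holds(c), holds(e), holds(f), linked(a), linked(b), on(b), ready(c), ready(e)}  (18 atoms)
goal ⊆ F1  ⇒  h_max = 1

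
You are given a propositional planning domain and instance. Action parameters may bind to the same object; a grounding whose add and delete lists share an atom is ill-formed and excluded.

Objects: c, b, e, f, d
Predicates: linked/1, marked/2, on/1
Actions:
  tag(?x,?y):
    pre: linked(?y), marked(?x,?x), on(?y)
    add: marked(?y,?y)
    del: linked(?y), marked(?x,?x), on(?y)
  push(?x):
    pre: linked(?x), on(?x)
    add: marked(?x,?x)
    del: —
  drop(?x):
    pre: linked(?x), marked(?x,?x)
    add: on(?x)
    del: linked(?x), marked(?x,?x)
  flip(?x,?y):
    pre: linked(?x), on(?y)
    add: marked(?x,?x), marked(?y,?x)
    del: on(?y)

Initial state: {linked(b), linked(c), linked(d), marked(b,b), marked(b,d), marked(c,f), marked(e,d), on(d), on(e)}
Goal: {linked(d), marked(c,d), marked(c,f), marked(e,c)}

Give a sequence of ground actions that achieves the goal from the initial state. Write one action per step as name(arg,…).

1. flip(c,e)  →  {linked(b), linked(c), linked(d), marked(b,b), marked(b,d), marked(c,c), marked(c,f), marked(e,c), marked(e,d), on(d)}
2. drop(c)  →  {linked(b), linked(d), marked(b,b), marked(b,d), marked(c,f), marked(e,c), marked(e,d), on(c), on(d)}
3. flip(d,c)  →  {linked(b), linked(d), marked(b,b), marked(b,d), marked(c,d), marked(c,f), marked(d,d), marked(e,c), marked(e,d), on(d)}

flip(c,e); drop(c); flip(d,c)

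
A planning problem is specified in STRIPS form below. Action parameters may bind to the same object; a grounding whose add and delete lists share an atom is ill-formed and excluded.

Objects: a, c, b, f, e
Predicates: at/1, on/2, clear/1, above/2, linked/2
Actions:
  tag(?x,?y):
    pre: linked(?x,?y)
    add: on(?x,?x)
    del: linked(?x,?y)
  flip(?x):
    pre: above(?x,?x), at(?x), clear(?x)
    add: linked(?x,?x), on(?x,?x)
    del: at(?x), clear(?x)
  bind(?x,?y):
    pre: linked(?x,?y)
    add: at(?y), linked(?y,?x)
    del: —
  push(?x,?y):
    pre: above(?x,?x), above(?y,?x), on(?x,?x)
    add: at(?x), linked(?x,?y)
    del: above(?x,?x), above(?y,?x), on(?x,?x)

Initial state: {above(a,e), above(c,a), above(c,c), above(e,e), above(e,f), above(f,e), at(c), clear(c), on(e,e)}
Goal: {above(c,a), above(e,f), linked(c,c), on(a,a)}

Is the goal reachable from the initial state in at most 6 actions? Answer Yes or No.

Yes

1. flip(c)  →  {above(a,e), above(c,a), above(c,c), above(e,e), above(e,f), above(f,e), linked(c,c), on(c,c), on(e,e)}
2. push(e,a)  →  {above(c,a), above(c,c), above(e,f), above(f,e), at(e), linked(c,c), linked(e,a), on(c,c)}
3. bind(e,a)  →  {above(c,a), above(c,c), above(e,f), above(f,e), at(a), at(e), linked(a,e), linked(c,c), linked(e,a), on(c,c)}
4. tag(a,e)  →  {above(c,a), above(c,c), above(e,f), above(f,e), at(a), at(e), linked(c,c), linked(e,a), on(a,a), on(c,c)}
optimal plan length = 4; 4 ≤ 6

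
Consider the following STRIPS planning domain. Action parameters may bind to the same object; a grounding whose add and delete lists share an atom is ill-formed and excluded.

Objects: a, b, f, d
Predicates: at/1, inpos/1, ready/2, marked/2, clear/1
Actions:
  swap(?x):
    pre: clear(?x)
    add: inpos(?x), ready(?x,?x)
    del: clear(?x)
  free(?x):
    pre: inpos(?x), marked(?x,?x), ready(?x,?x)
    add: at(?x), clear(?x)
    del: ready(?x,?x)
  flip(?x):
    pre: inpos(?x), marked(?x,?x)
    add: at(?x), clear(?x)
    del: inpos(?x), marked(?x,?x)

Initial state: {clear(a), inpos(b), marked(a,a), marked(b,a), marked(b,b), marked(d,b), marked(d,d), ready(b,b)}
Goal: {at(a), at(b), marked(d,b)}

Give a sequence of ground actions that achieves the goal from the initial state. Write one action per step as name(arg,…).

1. swap(a)  →  {inpos(a), inpos(b), marked(a,a), marked(b,a), marked(b,b), marked(d,b), marked(d,d), ready(a,a), ready(b,b)}
2. free(a)  →  {at(a), clear(a), inpos(a), inpos(b), marked(a,a), marked(b,a), marked(b,b), marked(d,b), marked(d,d), ready(b,b)}
3. free(b)  →  {at(a), at(b), clear(a), clear(b), inpos(a), inpos(b), marked(a,a), marked(b,a), marked(b,b), marked(d,b), marked(d,d)}

swap(a); free(a); free(b)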